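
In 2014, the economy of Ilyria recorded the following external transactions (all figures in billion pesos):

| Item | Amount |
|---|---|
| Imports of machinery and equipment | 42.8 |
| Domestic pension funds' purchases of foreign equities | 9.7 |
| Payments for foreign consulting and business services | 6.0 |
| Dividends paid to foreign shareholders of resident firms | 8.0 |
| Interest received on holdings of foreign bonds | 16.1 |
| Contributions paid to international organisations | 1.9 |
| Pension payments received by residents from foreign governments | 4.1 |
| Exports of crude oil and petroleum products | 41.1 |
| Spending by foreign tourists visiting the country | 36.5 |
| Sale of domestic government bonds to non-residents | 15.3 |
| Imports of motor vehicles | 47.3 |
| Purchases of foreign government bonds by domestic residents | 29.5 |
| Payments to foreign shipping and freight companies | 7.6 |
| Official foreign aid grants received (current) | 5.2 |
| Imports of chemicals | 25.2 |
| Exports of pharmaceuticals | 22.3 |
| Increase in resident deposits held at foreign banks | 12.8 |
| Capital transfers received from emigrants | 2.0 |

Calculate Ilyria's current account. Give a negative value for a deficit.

Goods: -47.3 + 22.3 + 41.1 - 42.8 - 25.2 = -51.9
Services: -7.6 + 36.5 - 6.0 = 22.9
Primary income: 16.1 - 8.0 = 8.1
Secondary income: -1.9 + 4.1 + 5.2 = 7.4
Current account = (-51.9) + 22.9 + 8.1 + 7.4 = -13.5
(Excluded from the current account — financial account: domestic pension funds' purchases of foreign equities 9.7, sale of domestic government bonds to non-residents 15.3, purchases of foreign government bonds by domestic residents 29.5, increase in resident deposits held at foreign banks 12.8; capital account: capital transfers received from emigrants 2.0.)

-13.5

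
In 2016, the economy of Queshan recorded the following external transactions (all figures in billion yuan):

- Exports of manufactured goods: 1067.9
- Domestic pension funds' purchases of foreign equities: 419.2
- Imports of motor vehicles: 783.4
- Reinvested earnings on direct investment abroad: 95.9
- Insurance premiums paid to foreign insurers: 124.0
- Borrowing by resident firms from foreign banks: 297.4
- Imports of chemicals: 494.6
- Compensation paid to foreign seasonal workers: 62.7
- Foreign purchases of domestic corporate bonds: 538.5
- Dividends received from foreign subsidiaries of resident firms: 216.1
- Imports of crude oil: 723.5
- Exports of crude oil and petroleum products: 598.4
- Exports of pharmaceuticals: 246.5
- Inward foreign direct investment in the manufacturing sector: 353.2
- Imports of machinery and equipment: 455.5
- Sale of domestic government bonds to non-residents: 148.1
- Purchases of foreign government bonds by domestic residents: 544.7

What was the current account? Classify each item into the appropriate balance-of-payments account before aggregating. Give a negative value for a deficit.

-418.9

Goods: -494.6 - 783.4 - 455.5 + 598.4 + 246.5 - 723.5 + 1067.9 = -544.2
Services: -124.0
Primary income: -62.7 + 216.1 + 95.9 = 249.3
Current account = (-544.2) + (-124.0) + 249.3 = -418.9
(Excluded from the current account — financial account: domestic pension funds' purchases of foreign equities 419.2, borrowing by resident firms from foreign banks 297.4, foreign purchases of domestic corporate bonds 538.5, inward foreign direct investment in the manufacturing sector 353.2, sale of domestic government bonds to non-residents 148.1, purchases of foreign government bonds by domestic residents 544.7.)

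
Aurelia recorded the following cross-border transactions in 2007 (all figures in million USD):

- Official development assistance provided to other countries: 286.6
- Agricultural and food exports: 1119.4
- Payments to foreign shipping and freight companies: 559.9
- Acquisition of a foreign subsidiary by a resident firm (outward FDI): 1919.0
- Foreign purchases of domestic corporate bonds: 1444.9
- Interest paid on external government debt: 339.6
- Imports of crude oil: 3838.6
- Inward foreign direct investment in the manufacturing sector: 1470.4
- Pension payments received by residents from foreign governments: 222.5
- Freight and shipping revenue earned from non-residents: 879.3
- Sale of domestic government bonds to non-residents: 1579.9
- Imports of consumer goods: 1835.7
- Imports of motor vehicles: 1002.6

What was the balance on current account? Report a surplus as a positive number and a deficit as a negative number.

-5641.8

Goods: -1002.6 + 1119.4 - 3838.6 - 1835.7 = -5557.5
Services: -559.9 + 879.3 = 319.4
Primary income: -339.6
Secondary income: 222.5 - 286.6 = -64.1
Current account = (-5557.5) + 319.4 + (-339.6) + (-64.1) = -5641.8
(Excluded from the current account — financial account: acquisition of a foreign subsidiary by a resident firm (outward FDI) 1919.0, foreign purchases of domestic corporate bonds 1444.9, inward foreign direct investment in the manufacturing sector 1470.4, sale of domestic government bonds to non-residents 1579.9.)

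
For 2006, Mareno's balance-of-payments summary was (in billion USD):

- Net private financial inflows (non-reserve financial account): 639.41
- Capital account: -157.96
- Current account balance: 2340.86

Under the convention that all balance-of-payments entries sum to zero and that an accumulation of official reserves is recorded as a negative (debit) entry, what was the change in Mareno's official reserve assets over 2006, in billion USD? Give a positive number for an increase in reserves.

2822.31

Official reserve transactions balance = -(2340.86 + (-157.96) + 639.41) = -2822.31
An accumulation of reserves is recorded as a debit (negative entry), so the change in the stock of reserves is the negative of that balance.
Change in official reserves = -(-2822.31) = 2822.31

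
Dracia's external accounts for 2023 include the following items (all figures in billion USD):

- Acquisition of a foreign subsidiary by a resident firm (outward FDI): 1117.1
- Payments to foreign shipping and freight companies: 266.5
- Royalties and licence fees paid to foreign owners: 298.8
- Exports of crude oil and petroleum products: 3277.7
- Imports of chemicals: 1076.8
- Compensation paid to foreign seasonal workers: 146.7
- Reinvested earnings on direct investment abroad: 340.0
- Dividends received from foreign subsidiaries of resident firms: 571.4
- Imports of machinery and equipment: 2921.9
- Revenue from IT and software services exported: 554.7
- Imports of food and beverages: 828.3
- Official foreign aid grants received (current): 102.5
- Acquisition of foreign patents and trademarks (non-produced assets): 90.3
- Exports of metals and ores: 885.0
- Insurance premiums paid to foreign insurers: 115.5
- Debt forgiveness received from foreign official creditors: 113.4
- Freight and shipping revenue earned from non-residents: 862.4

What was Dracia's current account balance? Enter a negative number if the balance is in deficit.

Goods: 885.0 - 2921.9 - 828.3 - 1076.8 + 3277.7 = -664.3
Services: 862.4 - 298.8 - 115.5 - 266.5 + 554.7 = 736.3
Primary income: 340.0 + 571.4 - 146.7 = 764.7
Secondary income: 102.5
Current account = (-664.3) + 736.3 + 764.7 + 102.5 = 939.2
(Excluded from the current account — financial account: acquisition of a foreign subsidiary by a resident firm (outward FDI) 1117.1; capital account: acquisition of foreign patents and trademarks (non-produced assets) 90.3, debt forgiveness received from foreign official creditors 113.4.)

939.2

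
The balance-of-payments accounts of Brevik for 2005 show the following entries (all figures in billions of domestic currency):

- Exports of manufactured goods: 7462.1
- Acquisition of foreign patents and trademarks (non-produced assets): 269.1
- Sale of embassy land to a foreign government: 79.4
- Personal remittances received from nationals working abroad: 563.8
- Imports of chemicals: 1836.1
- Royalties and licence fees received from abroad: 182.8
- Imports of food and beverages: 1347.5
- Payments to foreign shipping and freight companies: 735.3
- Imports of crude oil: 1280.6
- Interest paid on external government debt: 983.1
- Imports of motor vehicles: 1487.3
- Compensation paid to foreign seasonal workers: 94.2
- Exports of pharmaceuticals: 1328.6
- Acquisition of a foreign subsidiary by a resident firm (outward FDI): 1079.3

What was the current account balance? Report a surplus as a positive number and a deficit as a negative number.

1773.2

Goods: -1487.3 - 1836.1 + 1328.6 - 1280.6 + 7462.1 - 1347.5 = 2839.2
Services: 182.8 - 735.3 = -552.5
Primary income: -94.2 - 983.1 = -1077.3
Secondary income: 563.8
Current account = 2839.2 + (-552.5) + (-1077.3) + 563.8 = 1773.2
(Excluded from the current account — capital account: acquisition of foreign patents and trademarks (non-produced assets) 269.1, sale of embassy land to a foreign government 79.4; financial account: acquisition of a foreign subsidiary by a resident firm (outward FDI) 1079.3.)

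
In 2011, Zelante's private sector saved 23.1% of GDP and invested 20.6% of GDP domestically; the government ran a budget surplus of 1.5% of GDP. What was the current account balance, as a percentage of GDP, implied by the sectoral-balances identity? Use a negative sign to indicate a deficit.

4.0

By the sectoral-balances identity, CA = (S_private - I) + (T - G).
Private balance = 23.1 - 20.6 = 2.5
Government balance (T - G) = 1.5
CA = 2.5 + 1.5 = 4.0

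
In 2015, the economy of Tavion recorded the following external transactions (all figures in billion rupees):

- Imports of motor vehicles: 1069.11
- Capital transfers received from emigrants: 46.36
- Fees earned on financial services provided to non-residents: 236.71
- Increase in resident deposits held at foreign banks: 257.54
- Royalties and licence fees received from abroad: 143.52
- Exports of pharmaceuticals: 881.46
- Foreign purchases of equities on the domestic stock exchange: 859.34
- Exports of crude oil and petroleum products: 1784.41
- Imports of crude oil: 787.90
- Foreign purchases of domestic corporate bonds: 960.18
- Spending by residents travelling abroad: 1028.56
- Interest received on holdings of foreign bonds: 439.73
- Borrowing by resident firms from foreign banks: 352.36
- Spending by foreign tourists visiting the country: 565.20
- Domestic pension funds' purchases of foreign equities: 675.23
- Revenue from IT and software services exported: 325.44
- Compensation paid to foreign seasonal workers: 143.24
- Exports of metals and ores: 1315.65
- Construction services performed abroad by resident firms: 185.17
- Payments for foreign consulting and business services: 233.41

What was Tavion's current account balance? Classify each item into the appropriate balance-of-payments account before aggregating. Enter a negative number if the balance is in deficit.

2615.07

Goods: 1315.65 + 881.46 + 1784.41 - 787.90 - 1069.11 = 2124.51
Services: 185.17 - 233.41 + 565.20 + 143.52 + 325.44 - 1028.56 + 236.71 = 194.07
Primary income: -143.24 + 439.73 = 296.49
Current account = 2124.51 + 194.07 + 296.49 = 2615.07
(Excluded from the current account — capital account: capital transfers received from emigrants 46.36; financial account: increase in resident deposits held at foreign banks 257.54, foreign purchases of equities on the domestic stock exchange 859.34, foreign purchases of domestic corporate bonds 960.18, borrowing by resident firms from foreign banks 352.36, domestic pension funds' purchases of foreign equities 675.23.)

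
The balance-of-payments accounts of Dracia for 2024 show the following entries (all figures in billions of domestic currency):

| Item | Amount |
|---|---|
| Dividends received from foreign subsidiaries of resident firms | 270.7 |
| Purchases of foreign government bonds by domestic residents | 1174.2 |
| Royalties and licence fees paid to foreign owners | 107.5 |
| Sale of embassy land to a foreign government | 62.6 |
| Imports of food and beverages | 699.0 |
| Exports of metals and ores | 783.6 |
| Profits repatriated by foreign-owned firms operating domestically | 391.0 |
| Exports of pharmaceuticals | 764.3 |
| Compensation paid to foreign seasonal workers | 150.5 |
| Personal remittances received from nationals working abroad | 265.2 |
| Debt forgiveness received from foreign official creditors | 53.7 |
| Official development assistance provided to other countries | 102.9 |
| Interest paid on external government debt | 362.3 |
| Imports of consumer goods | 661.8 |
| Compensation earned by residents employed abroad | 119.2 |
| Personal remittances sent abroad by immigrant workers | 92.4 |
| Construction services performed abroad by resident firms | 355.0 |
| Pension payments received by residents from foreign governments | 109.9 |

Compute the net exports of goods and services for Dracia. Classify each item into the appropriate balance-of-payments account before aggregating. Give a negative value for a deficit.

434.6

Goods: -699.0 - 661.8 + 764.3 + 783.6 = 187.1
Services: 355.0 - 107.5 = 247.5
Trade balance = 187.1 + 247.5 = 434.6
(Excluded from the trade balance — primary income: dividends received from foreign subsidiaries of resident firms 270.7, profits repatriated by foreign-owned firms operating domestically 391.0, compensation paid to foreign seasonal workers 150.5, interest paid on external government debt 362.3, compensation earned by residents employed abroad 119.2; financial account: purchases of foreign government bonds by domestic residents 1174.2; capital account: sale of embassy land to a foreign government 62.6, debt forgiveness received from foreign official creditors 53.7; secondary income: personal remittances received from nationals working abroad 265.2, official development assistance provided to other countries 102.9, personal remittances sent abroad by immigrant workers 92.4, pension payments received by residents from foreign governments 109.9.)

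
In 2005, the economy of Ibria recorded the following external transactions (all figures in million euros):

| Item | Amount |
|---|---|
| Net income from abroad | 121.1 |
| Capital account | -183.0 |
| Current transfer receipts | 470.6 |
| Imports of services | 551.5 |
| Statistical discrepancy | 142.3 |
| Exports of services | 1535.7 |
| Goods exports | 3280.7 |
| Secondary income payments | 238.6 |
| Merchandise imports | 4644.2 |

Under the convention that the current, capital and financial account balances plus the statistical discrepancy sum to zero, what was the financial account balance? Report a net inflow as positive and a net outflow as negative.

66.9

Goods balance = 3280.7 - 4644.2 = -1363.5
Services balance = 1535.7 - 551.5 = 984.2
Trade balance (goods + services) = -1363.5 + 984.2 = -379.3
Net primary income = 121.1
Net secondary income = 470.6 - 238.6 = 232.0
Current account = -379.3 + 121.1 + 232.0 = -26.2
Financial account = -(-26.2 + (-183.0) + 142.3) = 66.9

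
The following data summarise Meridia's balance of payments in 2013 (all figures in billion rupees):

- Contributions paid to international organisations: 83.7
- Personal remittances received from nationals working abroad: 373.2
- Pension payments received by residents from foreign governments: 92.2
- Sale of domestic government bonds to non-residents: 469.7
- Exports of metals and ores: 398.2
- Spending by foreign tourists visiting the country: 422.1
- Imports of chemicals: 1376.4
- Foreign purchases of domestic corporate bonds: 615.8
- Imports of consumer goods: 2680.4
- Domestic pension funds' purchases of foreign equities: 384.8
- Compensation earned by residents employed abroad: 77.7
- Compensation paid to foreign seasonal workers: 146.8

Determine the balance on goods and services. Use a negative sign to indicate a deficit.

-3236.5

Goods: -2680.4 + 398.2 - 1376.4 = -3658.6
Services: 422.1
Trade balance = -3658.6 + 422.1 = -3236.5
(Excluded from the trade balance — secondary income: contributions paid to international organisations 83.7, personal remittances received from nationals working abroad 373.2, pension payments received by residents from foreign governments 92.2; financial account: sale of domestic government bonds to non-residents 469.7, foreign purchases of domestic corporate bonds 615.8, domestic pension funds' purchases of foreign equities 384.8; primary income: compensation earned by residents employed abroad 77.7, compensation paid to foreign seasonal workers 146.8.)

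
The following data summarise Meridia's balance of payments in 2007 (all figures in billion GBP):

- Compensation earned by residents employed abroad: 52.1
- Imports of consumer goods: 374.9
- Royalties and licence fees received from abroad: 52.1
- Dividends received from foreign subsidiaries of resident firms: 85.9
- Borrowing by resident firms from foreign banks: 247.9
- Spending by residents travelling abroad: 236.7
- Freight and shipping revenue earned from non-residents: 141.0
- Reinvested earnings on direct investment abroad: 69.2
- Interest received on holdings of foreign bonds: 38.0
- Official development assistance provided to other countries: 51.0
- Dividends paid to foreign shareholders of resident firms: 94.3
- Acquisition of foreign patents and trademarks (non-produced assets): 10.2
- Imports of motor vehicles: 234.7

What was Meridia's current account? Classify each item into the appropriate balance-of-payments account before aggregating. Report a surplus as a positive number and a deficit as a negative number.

-553.3

Goods: -234.7 - 374.9 = -609.6
Services: -236.7 + 141.0 + 52.1 = -43.6
Primary income: 69.2 + 38.0 - 94.3 + 52.1 + 85.9 = 150.9
Secondary income: -51.0
Current account = (-609.6) + (-43.6) + 150.9 + (-51.0) = -553.3
(Excluded from the current account — financial account: borrowing by resident firms from foreign banks 247.9; capital account: acquisition of foreign patents and trademarks (non-produced assets) 10.2.)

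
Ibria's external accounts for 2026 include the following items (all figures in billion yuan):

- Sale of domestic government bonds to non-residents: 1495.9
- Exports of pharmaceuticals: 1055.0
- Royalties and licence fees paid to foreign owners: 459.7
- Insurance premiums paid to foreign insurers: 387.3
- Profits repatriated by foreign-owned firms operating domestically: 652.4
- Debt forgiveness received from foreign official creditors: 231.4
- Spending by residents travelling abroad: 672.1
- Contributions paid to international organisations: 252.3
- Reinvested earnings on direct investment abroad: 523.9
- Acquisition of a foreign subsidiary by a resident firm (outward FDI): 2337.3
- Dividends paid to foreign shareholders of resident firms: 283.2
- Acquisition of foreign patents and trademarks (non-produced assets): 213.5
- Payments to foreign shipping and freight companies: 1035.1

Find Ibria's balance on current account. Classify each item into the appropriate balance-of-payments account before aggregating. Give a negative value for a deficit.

-2163.2

Goods: 1055.0
Services: -1035.1 - 459.7 - 672.1 - 387.3 = -2554.2
Primary income: -652.4 + 523.9 - 283.2 = -411.7
Secondary income: -252.3
Current account = 1055.0 + (-2554.2) + (-411.7) + (-252.3) = -2163.2
(Excluded from the current account — financial account: sale of domestic government bonds to non-residents 1495.9, acquisition of a foreign subsidiary by a resident firm (outward FDI) 2337.3; capital account: debt forgiveness received from foreign official creditors 231.4, acquisition of foreign patents and trademarks (non-produced assets) 213.5.)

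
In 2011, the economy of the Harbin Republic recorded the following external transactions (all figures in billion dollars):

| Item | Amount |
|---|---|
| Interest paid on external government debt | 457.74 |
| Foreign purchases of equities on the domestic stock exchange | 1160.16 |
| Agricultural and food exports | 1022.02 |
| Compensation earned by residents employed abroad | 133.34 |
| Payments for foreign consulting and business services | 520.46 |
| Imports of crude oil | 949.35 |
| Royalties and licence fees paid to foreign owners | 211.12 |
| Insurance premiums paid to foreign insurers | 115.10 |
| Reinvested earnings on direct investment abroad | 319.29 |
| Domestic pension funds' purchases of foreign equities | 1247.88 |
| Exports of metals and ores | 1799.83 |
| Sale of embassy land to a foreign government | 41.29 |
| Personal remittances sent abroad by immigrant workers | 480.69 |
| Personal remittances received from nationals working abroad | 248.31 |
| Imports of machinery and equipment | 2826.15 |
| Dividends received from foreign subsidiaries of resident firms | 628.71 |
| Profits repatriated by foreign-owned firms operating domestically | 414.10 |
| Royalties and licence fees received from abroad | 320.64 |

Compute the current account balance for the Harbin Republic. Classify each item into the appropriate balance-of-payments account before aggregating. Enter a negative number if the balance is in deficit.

-1502.57

Goods: -949.35 + 1022.02 - 2826.15 + 1799.83 = -953.65
Services: -520.46 - 211.12 + 320.64 - 115.10 = -526.04
Primary income: -457.74 + 628.71 - 414.10 + 319.29 + 133.34 = 209.50
Secondary income: 248.31 - 480.69 = -232.38
Current account = (-953.65) + (-526.04) + 209.50 + (-232.38) = -1502.57
(Excluded from the current account — financial account: foreign purchases of equities on the domestic stock exchange 1160.16, domestic pension funds' purchases of foreign equities 1247.88; capital account: sale of embassy land to a foreign government 41.29.)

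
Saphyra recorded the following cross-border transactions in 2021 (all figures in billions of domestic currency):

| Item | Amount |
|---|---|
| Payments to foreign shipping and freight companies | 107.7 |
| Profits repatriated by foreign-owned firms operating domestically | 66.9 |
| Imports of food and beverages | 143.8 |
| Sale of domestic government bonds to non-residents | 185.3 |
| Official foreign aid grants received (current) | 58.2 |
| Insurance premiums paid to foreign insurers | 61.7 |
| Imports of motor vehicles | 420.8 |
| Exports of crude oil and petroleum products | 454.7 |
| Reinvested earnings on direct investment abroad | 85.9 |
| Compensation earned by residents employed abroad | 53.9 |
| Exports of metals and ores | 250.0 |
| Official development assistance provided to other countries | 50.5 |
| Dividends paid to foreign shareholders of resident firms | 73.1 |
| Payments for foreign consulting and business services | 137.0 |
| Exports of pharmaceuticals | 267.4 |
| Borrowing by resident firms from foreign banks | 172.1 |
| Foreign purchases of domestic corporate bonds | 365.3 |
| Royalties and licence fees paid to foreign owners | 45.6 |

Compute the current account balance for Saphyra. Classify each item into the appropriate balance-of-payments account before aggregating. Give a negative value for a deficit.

Goods: 250.0 + 267.4 - 143.8 - 420.8 + 454.7 = 407.5
Services: -61.7 - 45.6 - 107.7 - 137.0 = -352.0
Primary income: -66.9 + 53.9 + 85.9 - 73.1 = -0.2
Secondary income: -50.5 + 58.2 = 7.7
Current account = 407.5 + (-352.0) + (-0.2) + 7.7 = 63.0
(Excluded from the current account — financial account: sale of domestic government bonds to non-residents 185.3, borrowing by resident firms from foreign banks 172.1, foreign purchases of domestic corporate bonds 365.3.)

63.0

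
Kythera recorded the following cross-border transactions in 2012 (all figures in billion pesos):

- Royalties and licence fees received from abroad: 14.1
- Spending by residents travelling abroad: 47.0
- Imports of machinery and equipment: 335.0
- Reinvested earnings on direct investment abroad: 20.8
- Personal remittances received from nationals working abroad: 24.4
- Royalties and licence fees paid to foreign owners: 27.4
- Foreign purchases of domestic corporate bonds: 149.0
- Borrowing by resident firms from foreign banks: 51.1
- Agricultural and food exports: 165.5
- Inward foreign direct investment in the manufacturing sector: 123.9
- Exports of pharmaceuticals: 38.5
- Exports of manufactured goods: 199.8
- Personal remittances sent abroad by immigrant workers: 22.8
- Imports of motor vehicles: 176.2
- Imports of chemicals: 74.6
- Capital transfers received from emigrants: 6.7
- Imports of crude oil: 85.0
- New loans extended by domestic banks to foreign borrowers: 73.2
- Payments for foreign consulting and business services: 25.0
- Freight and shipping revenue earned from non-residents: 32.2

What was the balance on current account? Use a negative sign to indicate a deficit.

-297.7

Goods: 38.5 - 335.0 - 176.2 + 199.8 - 85.0 + 165.5 - 74.6 = -267.0
Services: 32.2 - 27.4 - 47.0 + 14.1 - 25.0 = -53.1
Primary income: 20.8
Secondary income: 24.4 - 22.8 = 1.6
Current account = (-267.0) + (-53.1) + 20.8 + 1.6 = -297.7
(Excluded from the current account — financial account: foreign purchases of domestic corporate bonds 149.0, borrowing by resident firms from foreign banks 51.1, inward foreign direct investment in the manufacturing sector 123.9, new loans extended by domestic banks to foreign borrowers 73.2; capital account: capital transfers received from emigrants 6.7.)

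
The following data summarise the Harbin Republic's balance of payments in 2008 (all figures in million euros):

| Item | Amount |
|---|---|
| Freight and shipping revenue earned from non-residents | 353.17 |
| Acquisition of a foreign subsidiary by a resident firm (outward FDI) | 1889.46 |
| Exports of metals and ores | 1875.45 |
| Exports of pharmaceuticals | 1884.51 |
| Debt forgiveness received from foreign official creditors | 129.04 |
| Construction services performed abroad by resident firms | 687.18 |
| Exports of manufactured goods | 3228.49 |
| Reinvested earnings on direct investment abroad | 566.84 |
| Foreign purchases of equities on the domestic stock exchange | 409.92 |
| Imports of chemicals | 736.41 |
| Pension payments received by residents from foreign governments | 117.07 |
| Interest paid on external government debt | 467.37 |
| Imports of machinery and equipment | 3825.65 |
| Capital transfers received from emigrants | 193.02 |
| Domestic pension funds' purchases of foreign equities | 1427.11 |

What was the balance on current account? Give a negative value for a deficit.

3683.28

Goods: 1884.51 - 736.41 - 3825.65 + 1875.45 + 3228.49 = 2426.39
Services: 687.18 + 353.17 = 1040.35
Primary income: -467.37 + 566.84 = 99.47
Secondary income: 117.07
Current account = 2426.39 + 1040.35 + 99.47 + 117.07 = 3683.28
(Excluded from the current account — financial account: acquisition of a foreign subsidiary by a resident firm (outward FDI) 1889.46, foreign purchases of equities on the domestic stock exchange 409.92, domestic pension funds' purchases of foreign equities 1427.11; capital account: debt forgiveness received from foreign official creditors 129.04, capital transfers received from emigrants 193.02.)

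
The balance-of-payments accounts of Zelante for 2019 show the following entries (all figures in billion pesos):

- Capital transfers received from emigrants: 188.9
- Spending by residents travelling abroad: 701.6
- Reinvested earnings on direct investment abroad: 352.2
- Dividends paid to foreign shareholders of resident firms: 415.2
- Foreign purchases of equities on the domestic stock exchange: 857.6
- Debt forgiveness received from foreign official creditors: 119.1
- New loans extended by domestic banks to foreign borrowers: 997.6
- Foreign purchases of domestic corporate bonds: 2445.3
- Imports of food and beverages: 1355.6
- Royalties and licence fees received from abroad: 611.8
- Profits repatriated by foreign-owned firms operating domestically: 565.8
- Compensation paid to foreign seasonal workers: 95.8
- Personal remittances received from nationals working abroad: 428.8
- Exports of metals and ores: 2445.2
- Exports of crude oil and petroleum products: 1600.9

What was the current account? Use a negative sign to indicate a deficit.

2304.9

Goods: 2445.2 - 1355.6 + 1600.9 = 2690.5
Services: 611.8 - 701.6 = -89.8
Primary income: -565.8 + 352.2 - 95.8 - 415.2 = -724.6
Secondary income: 428.8
Current account = 2690.5 + (-89.8) + (-724.6) + 428.8 = 2304.9
(Excluded from the current account — capital account: capital transfers received from emigrants 188.9, debt forgiveness received from foreign official creditors 119.1; financial account: foreign purchases of equities on the domestic stock exchange 857.6, new loans extended by domestic banks to foreign borrowers 997.6, foreign purchases of domestic corporate bonds 2445.3.)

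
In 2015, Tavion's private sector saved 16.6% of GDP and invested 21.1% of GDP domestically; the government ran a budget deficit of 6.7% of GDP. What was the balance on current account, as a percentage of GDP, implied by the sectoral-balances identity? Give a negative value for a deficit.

-11.2

By the sectoral-balances identity, CA = (S_private - I) + (T - G).
Private balance = 16.6 - 21.1 = -4.5
Government balance (T - G) = -6.7
CA = -4.5 + (-6.7) = -11.2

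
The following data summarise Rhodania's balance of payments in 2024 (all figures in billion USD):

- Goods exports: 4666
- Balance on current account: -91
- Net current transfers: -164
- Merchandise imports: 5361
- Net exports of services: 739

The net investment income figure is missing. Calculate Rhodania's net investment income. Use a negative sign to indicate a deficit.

29

Current account = goods balance + services balance + net primary income + net secondary income
Sum of the known components = -120
Net investment income = CA - (known components) = -91 - (-120) = 29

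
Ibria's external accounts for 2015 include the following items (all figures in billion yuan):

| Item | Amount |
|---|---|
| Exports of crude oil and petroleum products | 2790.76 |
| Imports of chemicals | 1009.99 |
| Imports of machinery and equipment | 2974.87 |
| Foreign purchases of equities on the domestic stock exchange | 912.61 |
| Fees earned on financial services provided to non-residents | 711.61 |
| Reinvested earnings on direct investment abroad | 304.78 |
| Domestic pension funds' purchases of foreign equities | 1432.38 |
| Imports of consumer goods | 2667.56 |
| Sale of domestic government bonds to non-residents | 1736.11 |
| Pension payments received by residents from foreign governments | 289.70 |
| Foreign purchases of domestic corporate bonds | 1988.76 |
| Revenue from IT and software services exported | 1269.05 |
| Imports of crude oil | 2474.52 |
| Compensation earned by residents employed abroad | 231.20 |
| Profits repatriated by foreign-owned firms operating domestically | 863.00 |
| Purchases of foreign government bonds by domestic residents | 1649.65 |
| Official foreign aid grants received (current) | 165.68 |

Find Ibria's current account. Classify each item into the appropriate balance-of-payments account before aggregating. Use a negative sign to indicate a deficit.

Goods: -2474.52 - 2667.56 - 2974.87 - 1009.99 + 2790.76 = -6336.18
Services: 1269.05 + 711.61 = 1980.66
Primary income: 304.78 - 863.00 + 231.20 = -327.02
Secondary income: 165.68 + 289.70 = 455.38
Current account = (-6336.18) + 1980.66 + (-327.02) + 455.38 = -4227.16
(Excluded from the current account — financial account: foreign purchases of equities on the domestic stock exchange 912.61, domestic pension funds' purchases of foreign equities 1432.38, sale of domestic government bonds to non-residents 1736.11, foreign purchases of domestic corporate bonds 1988.76, purchases of foreign government bonds by domestic residents 1649.65.)

-4227.16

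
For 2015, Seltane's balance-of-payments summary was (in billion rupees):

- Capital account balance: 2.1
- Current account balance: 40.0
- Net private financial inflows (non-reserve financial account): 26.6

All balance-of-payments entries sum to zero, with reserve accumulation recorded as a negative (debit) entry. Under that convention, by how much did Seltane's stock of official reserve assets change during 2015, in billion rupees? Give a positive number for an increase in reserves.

Official reserve transactions balance = -(40.0 + 2.1 + 26.6) = -68.7
An accumulation of reserves is recorded as a debit (negative entry), so the change in the stock of reserves is the negative of that balance.
Change in official reserves = -(-68.7) = 68.7

68.7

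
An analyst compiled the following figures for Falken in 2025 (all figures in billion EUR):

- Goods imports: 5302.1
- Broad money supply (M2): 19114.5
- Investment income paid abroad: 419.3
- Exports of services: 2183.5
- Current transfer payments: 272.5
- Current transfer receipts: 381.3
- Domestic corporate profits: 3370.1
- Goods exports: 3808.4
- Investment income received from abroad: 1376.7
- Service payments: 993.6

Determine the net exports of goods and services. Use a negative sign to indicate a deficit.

-303.8

Goods balance = 3808.4 - 5302.1 = -1493.7
Services balance = 2183.5 - 993.6 = 1189.9
Trade balance (goods + services) = -1493.7 + 1189.9 = -303.8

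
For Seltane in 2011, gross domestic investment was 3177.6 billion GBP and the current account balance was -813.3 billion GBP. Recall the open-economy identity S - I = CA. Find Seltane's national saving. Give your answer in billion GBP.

2364.3

S - I = CA (net lending to the rest of the world).
S = I + CA = 3177.6 + (-813.3) = 2364.3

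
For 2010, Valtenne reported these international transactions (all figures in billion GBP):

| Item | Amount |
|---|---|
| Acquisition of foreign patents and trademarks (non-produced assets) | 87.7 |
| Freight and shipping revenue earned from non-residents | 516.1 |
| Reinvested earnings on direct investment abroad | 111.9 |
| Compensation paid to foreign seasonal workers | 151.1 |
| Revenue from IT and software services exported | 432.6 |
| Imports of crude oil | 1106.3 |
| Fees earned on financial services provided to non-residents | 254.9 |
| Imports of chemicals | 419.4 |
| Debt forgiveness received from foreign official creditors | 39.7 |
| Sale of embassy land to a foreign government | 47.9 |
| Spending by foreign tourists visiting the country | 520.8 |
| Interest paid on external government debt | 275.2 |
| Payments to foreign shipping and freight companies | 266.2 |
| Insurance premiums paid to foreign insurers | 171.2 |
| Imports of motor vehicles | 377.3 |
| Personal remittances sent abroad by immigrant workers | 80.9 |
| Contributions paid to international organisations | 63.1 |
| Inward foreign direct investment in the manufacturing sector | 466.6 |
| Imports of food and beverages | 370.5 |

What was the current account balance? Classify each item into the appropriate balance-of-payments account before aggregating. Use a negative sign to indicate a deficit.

Goods: -419.4 - 370.5 - 377.3 - 1106.3 = -2273.5
Services: -266.2 - 171.2 + 254.9 + 432.6 + 516.1 + 520.8 = 1287.0
Primary income: -275.2 + 111.9 - 151.1 = -314.4
Secondary income: -63.1 - 80.9 = -144.0
Current account = (-2273.5) + 1287.0 + (-314.4) + (-144.0) = -1444.9
(Excluded from the current account — capital account: acquisition of foreign patents and trademarks (non-produced assets) 87.7, debt forgiveness received from foreign official creditors 39.7, sale of embassy land to a foreign government 47.9; financial account: inward foreign direct investment in the manufacturing sector 466.6.)

-1444.9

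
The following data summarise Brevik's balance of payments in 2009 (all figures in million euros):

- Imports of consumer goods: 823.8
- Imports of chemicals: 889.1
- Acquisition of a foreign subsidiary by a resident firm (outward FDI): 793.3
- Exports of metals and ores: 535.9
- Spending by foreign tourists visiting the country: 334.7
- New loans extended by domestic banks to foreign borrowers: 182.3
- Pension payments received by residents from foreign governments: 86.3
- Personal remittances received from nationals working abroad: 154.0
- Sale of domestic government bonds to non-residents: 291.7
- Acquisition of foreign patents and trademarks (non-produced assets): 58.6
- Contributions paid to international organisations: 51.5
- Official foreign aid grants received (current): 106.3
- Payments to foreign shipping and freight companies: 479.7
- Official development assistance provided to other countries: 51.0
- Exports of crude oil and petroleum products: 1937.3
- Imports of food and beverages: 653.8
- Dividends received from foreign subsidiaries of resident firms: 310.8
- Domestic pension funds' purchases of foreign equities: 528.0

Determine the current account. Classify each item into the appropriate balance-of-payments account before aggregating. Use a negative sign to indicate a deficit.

Goods: -653.8 + 535.9 + 1937.3 - 889.1 - 823.8 = 106.5
Services: 334.7 - 479.7 = -145.0
Primary income: 310.8
Secondary income: 86.3 + 154.0 - 51.5 + 106.3 - 51.0 = 244.1
Current account = 106.5 + (-145.0) + 310.8 + 244.1 = 516.4
(Excluded from the current account — financial account: acquisition of a foreign subsidiary by a resident firm (outward FDI) 793.3, new loans extended by domestic banks to foreign borrowers 182.3, sale of domestic government bonds to non-residents 291.7, domestic pension funds' purchases of foreign equities 528.0; capital account: acquisition of foreign patents and trademarks (non-produced assets) 58.6.)

516.4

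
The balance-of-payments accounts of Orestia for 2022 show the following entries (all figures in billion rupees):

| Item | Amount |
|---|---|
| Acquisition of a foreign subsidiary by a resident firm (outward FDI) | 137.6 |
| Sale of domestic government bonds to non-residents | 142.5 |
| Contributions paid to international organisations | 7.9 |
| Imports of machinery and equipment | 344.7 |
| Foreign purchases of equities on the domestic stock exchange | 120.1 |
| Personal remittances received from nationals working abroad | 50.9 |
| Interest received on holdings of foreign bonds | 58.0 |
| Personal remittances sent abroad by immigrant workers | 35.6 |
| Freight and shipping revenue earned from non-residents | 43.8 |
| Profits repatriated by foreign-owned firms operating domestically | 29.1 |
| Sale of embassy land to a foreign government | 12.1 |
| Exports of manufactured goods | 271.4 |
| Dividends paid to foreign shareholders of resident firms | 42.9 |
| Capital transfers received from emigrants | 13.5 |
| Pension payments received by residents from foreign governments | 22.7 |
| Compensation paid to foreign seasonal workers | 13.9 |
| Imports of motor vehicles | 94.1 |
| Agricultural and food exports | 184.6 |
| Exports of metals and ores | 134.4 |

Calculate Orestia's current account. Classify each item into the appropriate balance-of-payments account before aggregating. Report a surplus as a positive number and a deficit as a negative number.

Goods: 134.4 - 94.1 + 184.6 - 344.7 + 271.4 = 151.6
Services: 43.8
Primary income: -42.9 - 13.9 + 58.0 - 29.1 = -27.9
Secondary income: -35.6 + 50.9 - 7.9 + 22.7 = 30.1
Current account = 151.6 + 43.8 + (-27.9) + 30.1 = 197.6
(Excluded from the current account — financial account: acquisition of a foreign subsidiary by a resident firm (outward FDI) 137.6, sale of domestic government bonds to non-residents 142.5, foreign purchases of equities on the domestic stock exchange 120.1; capital account: sale of embassy land to a foreign government 12.1, capital transfers received from emigrants 13.5.)

197.6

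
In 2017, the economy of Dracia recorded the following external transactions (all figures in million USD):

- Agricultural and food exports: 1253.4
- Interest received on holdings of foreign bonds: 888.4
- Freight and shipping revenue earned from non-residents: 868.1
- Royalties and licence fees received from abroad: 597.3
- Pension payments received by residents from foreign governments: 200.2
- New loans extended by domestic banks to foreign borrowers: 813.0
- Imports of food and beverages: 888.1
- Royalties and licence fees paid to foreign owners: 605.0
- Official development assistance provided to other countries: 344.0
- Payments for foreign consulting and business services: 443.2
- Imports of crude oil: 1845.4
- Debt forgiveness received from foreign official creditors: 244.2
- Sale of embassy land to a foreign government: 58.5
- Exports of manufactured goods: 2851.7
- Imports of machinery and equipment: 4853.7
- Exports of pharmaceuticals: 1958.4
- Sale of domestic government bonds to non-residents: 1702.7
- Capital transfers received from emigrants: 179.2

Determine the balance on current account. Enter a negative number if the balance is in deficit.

-361.9

Goods: -4853.7 + 2851.7 - 1845.4 + 1958.4 - 888.1 + 1253.4 = -1523.7
Services: -605.0 - 443.2 + 868.1 + 597.3 = 417.2
Primary income: 888.4
Secondary income: -344.0 + 200.2 = -143.8
Current account = (-1523.7) + 417.2 + 888.4 + (-143.8) = -361.9
(Excluded from the current account — financial account: new loans extended by domestic banks to foreign borrowers 813.0, sale of domestic government bonds to non-residents 1702.7; capital account: debt forgiveness received from foreign official creditors 244.2, sale of embassy land to a foreign government 58.5, capital transfers received from emigrants 179.2.)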